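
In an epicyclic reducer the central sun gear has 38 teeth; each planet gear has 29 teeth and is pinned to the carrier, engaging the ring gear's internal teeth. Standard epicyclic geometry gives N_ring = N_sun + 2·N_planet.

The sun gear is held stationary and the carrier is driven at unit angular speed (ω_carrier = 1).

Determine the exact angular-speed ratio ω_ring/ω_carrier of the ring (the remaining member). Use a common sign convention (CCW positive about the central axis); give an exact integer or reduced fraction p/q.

67/48

N_ring = 38 + 2·29 = 96
38(ω_s−ω_c) = −96(ω_r−ω_c),  ω_s=0, ω_c=1
ω_r = 1 − (38/96)(0−1) = 67/48
ω_r/ω_c = 67/48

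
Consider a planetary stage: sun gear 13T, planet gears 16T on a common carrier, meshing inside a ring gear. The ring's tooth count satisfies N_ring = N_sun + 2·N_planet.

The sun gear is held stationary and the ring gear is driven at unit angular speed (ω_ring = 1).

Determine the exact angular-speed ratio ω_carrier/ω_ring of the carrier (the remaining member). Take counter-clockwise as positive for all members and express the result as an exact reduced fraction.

N_ring = 13 + 2·16 = 45
13(ω_s−ω_c) = −45(ω_r−ω_c),  ω_s=0, ω_r=1
13(0−ω_c) = −45(1−ω_c)  ⇒  58ω_c = 45  ⇒  ω_c = 45/58
ω_c/ω_r = 45/58

45/58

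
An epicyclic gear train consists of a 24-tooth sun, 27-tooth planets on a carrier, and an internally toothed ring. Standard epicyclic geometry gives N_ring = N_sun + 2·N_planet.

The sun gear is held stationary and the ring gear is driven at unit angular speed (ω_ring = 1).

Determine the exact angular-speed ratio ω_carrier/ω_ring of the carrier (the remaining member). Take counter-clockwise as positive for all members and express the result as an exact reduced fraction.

N_ring = 24 + 2·27 = 78
24(ω_s−ω_c) = −78(ω_r−ω_c),  ω_s=0, ω_r=1
24(0−ω_c) = −78(1−ω_c)  ⇒  102ω_c = 78  ⇒  ω_c = 13/17
ω_c/ω_r = 13/17

13/17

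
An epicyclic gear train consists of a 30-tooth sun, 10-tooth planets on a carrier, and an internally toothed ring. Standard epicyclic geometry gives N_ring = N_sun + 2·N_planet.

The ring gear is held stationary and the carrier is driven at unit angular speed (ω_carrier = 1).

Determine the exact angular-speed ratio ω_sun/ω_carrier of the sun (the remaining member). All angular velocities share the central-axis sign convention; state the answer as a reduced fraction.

8/3

N_ring = 30 + 2·10 = 50
30(ω_s−ω_c) = −50(ω_r−ω_c),  ω_r=0, ω_c=1
ω_s = 1 − (50/30)(0−1) = 8/3
ω_s/ω_c = 8/3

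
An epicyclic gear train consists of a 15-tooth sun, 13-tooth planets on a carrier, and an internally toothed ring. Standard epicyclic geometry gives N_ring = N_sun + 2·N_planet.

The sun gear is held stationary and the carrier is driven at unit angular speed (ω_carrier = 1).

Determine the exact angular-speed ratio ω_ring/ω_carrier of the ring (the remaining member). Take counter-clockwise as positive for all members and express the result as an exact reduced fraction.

56/41

N_ring = 15 + 2·13 = 41
15(ω_s−ω_c) = −41(ω_r−ω_c),  ω_s=0, ω_c=1
ω_r = 1 − (15/41)(0−1) = 56/41
ω_r/ω_c = 56/41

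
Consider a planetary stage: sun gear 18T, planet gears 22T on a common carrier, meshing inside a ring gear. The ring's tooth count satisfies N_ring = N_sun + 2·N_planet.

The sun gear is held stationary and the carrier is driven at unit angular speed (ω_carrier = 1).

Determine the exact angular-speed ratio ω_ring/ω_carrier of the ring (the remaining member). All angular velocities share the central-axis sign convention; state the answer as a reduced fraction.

N_ring = 18 + 2·22 = 62
18(ω_s−ω_c) = −62(ω_r−ω_c),  ω_s=0, ω_c=1
ω_r = 1 − (18/62)(0−1) = 40/31
ω_r/ω_c = 40/31

40/31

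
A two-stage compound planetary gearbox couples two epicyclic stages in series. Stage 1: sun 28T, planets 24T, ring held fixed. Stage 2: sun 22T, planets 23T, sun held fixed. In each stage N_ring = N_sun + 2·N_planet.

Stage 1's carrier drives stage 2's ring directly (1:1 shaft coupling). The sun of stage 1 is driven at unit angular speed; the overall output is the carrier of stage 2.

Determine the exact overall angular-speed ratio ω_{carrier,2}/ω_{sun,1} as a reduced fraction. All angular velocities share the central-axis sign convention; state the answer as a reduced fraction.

Stage 1: N_ring = 28 + 2·24 = 76
Stage 1: 28(ω_s−ω_c) = −76(ω_r−ω_c),  ω_r=0, ω_s=1
Stage 1: 28(1−ω_c) = −76(0−ω_c)  ⇒  104ω_c = 28  ⇒  ω_c = 7/26
  ⇒ ω_c¹/ω_s¹ = 7/26
Stage 2: N_ring = 22 + 2·23 = 68
Stage 2: 22(ω_s−ω_c) = −68(ω_r−ω_c),  ω_s=0, ω_r=1
Stage 2: 22(0−ω_c) = −68(1−ω_c)  ⇒  90ω_c = 68  ⇒  ω_c = 34/45
  ⇒ ω_c²/ω_r² = 34/45
Coupling ω_r² = ω_c¹ ⇒ overall = 7/26 × 34/45 = 119/585

119/585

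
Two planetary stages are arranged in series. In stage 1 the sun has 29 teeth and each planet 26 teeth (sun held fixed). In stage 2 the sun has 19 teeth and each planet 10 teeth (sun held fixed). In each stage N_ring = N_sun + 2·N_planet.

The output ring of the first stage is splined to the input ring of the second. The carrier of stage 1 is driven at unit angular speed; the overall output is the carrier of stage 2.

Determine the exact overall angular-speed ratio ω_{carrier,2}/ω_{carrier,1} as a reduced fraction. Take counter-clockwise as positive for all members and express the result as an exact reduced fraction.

715/783

Stage 1: N_ring = 29 + 2·26 = 81
Stage 1: 29(ω_s−ω_c) = −81(ω_r−ω_c),  ω_s=0, ω_c=1
Stage 1: ω_r = 1 − (29/81)(0−1) = 110/81
  ⇒ ω_r¹/ω_c¹ = 110/81
Stage 2: N_ring = 19 + 2·10 = 39
Stage 2: 19(ω_s−ω_c) = −39(ω_r−ω_c),  ω_s=0, ω_r=1
Stage 2: 19(0−ω_c) = −39(1−ω_c)  ⇒  58ω_c = 39  ⇒  ω_c = 39/58
  ⇒ ω_c²/ω_r² = 39/58
Coupling ω_r² = ω_r¹ ⇒ overall = 110/81 × 39/58 = 715/783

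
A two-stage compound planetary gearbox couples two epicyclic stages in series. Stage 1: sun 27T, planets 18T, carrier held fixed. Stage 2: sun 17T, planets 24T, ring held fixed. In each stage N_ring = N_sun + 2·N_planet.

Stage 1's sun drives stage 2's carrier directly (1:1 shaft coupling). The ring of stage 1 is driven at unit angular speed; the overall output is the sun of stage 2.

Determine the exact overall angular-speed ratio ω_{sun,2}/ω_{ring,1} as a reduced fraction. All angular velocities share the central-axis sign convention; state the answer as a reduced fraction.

-574/51

Stage 1: N_ring = 27 + 2·18 = 63
Stage 1: 27(ω_s−ω_c) = −63(ω_r−ω_c),  ω_c=0, ω_r=1
Stage 1: ω_s = 0 − (63/27)(1−0) = -7/3
  ⇒ ω_s¹/ω_r¹ = -7/3
Stage 2: N_ring = 17 + 2·24 = 65
Stage 2: 17(ω_s−ω_c) = −65(ω_r−ω_c),  ω_r=0, ω_c=1
Stage 2: ω_s = 1 − (65/17)(0−1) = 82/17
  ⇒ ω_s²/ω_c² = 82/17
Coupling ω_c² = ω_s¹ ⇒ overall = -7/3 × 82/17 = -574/51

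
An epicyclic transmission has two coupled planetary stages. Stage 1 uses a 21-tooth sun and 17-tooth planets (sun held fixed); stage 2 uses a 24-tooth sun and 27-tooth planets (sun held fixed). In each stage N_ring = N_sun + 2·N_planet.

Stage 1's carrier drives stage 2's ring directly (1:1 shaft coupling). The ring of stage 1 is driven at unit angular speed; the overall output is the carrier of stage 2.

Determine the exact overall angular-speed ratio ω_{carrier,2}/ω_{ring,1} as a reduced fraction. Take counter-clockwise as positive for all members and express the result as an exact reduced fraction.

715/1292

Stage 1: N_ring = 21 + 2·17 = 55
Stage 1: 21(ω_s−ω_c) = −55(ω_r−ω_c),  ω_s=0, ω_r=1
Stage 1: 21(0−ω_c) = −55(1−ω_c)  ⇒  76ω_c = 55  ⇒  ω_c = 55/76
  ⇒ ω_c¹/ω_r¹ = 55/76
Stage 2: N_ring = 24 + 2·27 = 78
Stage 2: 24(ω_s−ω_c) = −78(ω_r−ω_c),  ω_s=0, ω_r=1
Stage 2: 24(0−ω_c) = −78(1−ω_c)  ⇒  102ω_c = 78  ⇒  ω_c = 13/17
  ⇒ ω_c²/ω_r² = 13/17
Coupling ω_r² = ω_c¹ ⇒ overall = 55/76 × 13/17 = 715/1292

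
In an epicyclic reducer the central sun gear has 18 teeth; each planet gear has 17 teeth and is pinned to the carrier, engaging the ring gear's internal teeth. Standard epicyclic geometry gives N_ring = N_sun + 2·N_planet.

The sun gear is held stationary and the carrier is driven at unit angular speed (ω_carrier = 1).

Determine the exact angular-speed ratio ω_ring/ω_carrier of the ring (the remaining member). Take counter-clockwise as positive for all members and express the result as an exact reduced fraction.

35/26

N_ring = 18 + 2·17 = 52
18(ω_s−ω_c) = −52(ω_r−ω_c),  ω_s=0, ω_c=1
ω_r = 1 − (18/52)(0−1) = 35/26
ω_r/ω_c = 35/26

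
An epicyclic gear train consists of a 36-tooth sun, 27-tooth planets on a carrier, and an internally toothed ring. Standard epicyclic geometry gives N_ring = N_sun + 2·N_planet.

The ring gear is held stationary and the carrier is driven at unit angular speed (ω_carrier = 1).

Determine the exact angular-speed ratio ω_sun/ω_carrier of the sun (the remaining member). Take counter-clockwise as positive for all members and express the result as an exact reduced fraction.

7/2

N_ring = 36 + 2·27 = 90
36(ω_s−ω_c) = −90(ω_r−ω_c),  ω_r=0, ω_c=1
ω_s = 1 − (90/36)(0−1) = 7/2
ω_s/ω_c = 7/2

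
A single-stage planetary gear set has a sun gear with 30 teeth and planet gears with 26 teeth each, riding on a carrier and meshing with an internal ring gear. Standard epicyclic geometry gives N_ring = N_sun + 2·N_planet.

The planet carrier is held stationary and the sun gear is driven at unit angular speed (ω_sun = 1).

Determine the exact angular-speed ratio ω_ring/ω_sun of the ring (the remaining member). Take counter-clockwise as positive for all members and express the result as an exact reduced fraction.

-15/41

N_ring = 30 + 2·26 = 82
30(ω_s−ω_c) = −82(ω_r−ω_c),  ω_c=0, ω_s=1
ω_r = 0 − (30/82)(1−0) = -15/41
ω_r/ω_s = -15/41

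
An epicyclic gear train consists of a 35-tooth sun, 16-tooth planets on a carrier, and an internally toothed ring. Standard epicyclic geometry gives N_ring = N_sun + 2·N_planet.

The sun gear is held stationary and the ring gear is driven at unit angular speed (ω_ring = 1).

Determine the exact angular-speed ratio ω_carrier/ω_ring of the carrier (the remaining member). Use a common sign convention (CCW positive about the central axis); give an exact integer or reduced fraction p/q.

N_ring = 35 + 2·16 = 67
35(ω_s−ω_c) = −67(ω_r−ω_c),  ω_s=0, ω_r=1
35(0−ω_c) = −67(1−ω_c)  ⇒  102ω_c = 67  ⇒  ω_c = 67/102
ω_c/ω_r = 67/102

67/102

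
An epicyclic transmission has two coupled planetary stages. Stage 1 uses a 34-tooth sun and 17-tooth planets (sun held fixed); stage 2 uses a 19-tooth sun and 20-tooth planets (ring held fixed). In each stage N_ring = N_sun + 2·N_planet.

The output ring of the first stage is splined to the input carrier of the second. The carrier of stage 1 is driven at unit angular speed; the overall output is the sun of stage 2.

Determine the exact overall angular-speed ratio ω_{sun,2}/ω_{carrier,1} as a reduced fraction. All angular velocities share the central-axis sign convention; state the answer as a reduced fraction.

117/19

Stage 1: N_ring = 34 + 2·17 = 68
Stage 1: 34(ω_s−ω_c) = −68(ω_r−ω_c),  ω_s=0, ω_c=1
Stage 1: ω_r = 1 − (34/68)(0−1) = 3/2
  ⇒ ω_r¹/ω_c¹ = 3/2
Stage 2: N_ring = 19 + 2·20 = 59
Stage 2: 19(ω_s−ω_c) = −59(ω_r−ω_c),  ω_r=0, ω_c=1
Stage 2: ω_s = 1 − (59/19)(0−1) = 78/19
  ⇒ ω_s²/ω_c² = 78/19
Coupling ω_c² = ω_r¹ ⇒ overall = 3/2 × 78/19 = 117/19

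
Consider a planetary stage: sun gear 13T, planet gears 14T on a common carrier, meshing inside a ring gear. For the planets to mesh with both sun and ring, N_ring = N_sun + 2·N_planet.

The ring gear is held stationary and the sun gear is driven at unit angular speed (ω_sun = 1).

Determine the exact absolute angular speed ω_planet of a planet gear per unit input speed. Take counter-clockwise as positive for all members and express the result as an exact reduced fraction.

N_ring = 13 + 2·14 = 41
13(ω_s−ω_c) = −41(ω_r−ω_c),  ω_r=0, ω_s=1
13(1−ω_c) = −41(0−ω_c)  ⇒  54ω_c = 13  ⇒  ω_c = 13/54
sun–planet: 13·(1−13/54) = −14·(ω_p−ω_c)  ⇒  ω_p−ω_c = −(13/14)·(41/54) = -533/756
ω_p = 13/54 − 533/756 = -13/28

-13/28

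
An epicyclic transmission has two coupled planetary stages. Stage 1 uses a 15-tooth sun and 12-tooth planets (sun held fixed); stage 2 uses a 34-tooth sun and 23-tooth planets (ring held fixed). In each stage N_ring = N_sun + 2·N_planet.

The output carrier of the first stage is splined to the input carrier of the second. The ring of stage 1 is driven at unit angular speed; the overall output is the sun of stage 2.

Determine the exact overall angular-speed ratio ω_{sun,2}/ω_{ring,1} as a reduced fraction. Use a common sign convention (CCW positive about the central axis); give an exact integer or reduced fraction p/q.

Stage 1: N_ring = 15 + 2·12 = 39
Stage 1: 15(ω_s−ω_c) = −39(ω_r−ω_c),  ω_s=0, ω_r=1
Stage 1: 15(0−ω_c) = −39(1−ω_c)  ⇒  54ω_c = 39  ⇒  ω_c = 13/18
  ⇒ ω_c¹/ω_r¹ = 13/18
Stage 2: N_ring = 34 + 2·23 = 80
Stage 2: 34(ω_s−ω_c) = −80(ω_r−ω_c),  ω_r=0, ω_c=1
Stage 2: ω_s = 1 − (80/34)(0−1) = 57/17
  ⇒ ω_s²/ω_c² = 57/17
Coupling ω_c² = ω_c¹ ⇒ overall = 13/18 × 57/17 = 247/102

247/102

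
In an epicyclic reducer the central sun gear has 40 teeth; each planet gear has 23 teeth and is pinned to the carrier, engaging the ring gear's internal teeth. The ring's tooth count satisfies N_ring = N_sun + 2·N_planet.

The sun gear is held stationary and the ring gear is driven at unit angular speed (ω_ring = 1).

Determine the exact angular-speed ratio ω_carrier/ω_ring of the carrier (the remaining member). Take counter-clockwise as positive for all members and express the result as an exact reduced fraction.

43/63

N_ring = 40 + 2·23 = 86
40(ω_s−ω_c) = −86(ω_r−ω_c),  ω_s=0, ω_r=1
40(0−ω_c) = −86(1−ω_c)  ⇒  126ω_c = 86  ⇒  ω_c = 43/63
ω_c/ω_r = 43/63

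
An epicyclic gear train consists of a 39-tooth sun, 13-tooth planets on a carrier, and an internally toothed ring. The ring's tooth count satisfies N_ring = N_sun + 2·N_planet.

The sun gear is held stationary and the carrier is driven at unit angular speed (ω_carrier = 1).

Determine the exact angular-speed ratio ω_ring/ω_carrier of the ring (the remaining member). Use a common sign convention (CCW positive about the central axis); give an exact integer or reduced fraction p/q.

8/5

N_ring = 39 + 2·13 = 65
39(ω_s−ω_c) = −65(ω_r−ω_c),  ω_s=0, ω_c=1
ω_r = 1 − (39/65)(0−1) = 8/5
ω_r/ω_c = 8/5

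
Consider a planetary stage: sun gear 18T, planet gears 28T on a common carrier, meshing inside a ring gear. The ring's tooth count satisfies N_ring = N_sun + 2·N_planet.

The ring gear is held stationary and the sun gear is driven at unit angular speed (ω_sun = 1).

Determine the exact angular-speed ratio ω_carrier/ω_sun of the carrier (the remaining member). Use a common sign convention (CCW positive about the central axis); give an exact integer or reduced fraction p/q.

9/46

N_ring = 18 + 2·28 = 74
18(ω_s−ω_c) = −74(ω_r−ω_c),  ω_r=0, ω_s=1
18(1−ω_c) = −74(0−ω_c)  ⇒  92ω_c = 18  ⇒  ω_c = 9/46
ω_c/ω_s = 9/46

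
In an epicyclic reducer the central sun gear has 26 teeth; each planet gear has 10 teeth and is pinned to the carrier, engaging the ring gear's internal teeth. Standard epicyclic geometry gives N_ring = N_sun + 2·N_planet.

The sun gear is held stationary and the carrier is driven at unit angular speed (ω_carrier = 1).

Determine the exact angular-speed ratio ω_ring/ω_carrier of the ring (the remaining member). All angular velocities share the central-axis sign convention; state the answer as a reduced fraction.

N_ring = 26 + 2·10 = 46
26(ω_s−ω_c) = −46(ω_r−ω_c),  ω_s=0, ω_c=1
ω_r = 1 − (26/46)(0−1) = 36/23
ω_r/ω_c = 36/23

36/23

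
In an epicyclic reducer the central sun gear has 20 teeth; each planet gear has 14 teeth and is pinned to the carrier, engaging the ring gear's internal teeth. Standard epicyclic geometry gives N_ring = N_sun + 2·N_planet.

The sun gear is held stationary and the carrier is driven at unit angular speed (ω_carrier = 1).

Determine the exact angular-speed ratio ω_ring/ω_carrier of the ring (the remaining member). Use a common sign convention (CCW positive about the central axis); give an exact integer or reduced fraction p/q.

17/12

N_ring = 20 + 2·14 = 48
20(ω_s−ω_c) = −48(ω_r−ω_c),  ω_s=0, ω_c=1
ω_r = 1 − (20/48)(0−1) = 17/12
ω_r/ω_c = 17/12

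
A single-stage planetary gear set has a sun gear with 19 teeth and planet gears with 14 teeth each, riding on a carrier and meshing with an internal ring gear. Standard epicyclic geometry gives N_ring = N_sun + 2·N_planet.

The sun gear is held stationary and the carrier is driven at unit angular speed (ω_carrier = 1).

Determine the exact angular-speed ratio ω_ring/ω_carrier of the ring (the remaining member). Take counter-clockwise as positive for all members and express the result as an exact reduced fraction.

N_ring = 19 + 2·14 = 47
19(ω_s−ω_c) = −47(ω_r−ω_c),  ω_s=0, ω_c=1
ω_r = 1 − (19/47)(0−1) = 66/47
ω_r/ω_c = 66/47

66/47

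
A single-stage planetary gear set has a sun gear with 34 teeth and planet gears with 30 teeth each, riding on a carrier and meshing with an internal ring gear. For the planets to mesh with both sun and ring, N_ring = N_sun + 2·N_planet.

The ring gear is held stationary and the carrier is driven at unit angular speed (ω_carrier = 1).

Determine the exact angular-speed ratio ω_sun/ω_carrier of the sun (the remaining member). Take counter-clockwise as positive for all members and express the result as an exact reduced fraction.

64/17

N_ring = 34 + 2·30 = 94
34(ω_s−ω_c) = −94(ω_r−ω_c),  ω_r=0, ω_c=1
ω_s = 1 − (94/34)(0−1) = 64/17
ω_s/ω_c = 64/17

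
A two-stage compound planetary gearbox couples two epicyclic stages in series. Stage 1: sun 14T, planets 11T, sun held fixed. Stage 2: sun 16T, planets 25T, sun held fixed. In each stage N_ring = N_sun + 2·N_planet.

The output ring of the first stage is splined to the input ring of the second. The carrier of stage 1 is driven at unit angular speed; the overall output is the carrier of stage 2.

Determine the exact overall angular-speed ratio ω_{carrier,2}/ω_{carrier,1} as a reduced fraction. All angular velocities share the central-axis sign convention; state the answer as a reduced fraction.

275/246

Stage 1: N_ring = 14 + 2·11 = 36
Stage 1: 14(ω_s−ω_c) = −36(ω_r−ω_c),  ω_s=0, ω_c=1
Stage 1: ω_r = 1 − (14/36)(0−1) = 25/18
  ⇒ ω_r¹/ω_c¹ = 25/18
Stage 2: N_ring = 16 + 2·25 = 66
Stage 2: 16(ω_s−ω_c) = −66(ω_r−ω_c),  ω_s=0, ω_r=1
Stage 2: 16(0−ω_c) = −66(1−ω_c)  ⇒  82ω_c = 66  ⇒  ω_c = 33/41
  ⇒ ω_c²/ω_r² = 33/41
Coupling ω_r² = ω_r¹ ⇒ overall = 25/18 × 33/41 = 275/246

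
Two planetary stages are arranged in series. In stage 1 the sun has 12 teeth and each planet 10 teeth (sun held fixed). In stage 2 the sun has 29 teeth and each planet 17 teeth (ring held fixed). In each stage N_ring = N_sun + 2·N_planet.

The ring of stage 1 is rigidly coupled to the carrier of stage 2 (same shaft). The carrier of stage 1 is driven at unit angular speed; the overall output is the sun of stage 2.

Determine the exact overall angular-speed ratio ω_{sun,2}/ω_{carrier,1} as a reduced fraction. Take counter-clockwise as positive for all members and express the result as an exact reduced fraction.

253/58

Stage 1: N_ring = 12 + 2·10 = 32
Stage 1: 12(ω_s−ω_c) = −32(ω_r−ω_c),  ω_s=0, ω_c=1
Stage 1: ω_r = 1 − (12/32)(0−1) = 11/8
  ⇒ ω_r¹/ω_c¹ = 11/8
Stage 2: N_ring = 29 + 2·17 = 63
Stage 2: 29(ω_s−ω_c) = −63(ω_r−ω_c),  ω_r=0, ω_c=1
Stage 2: ω_s = 1 − (63/29)(0−1) = 92/29
  ⇒ ω_s²/ω_c² = 92/29
Coupling ω_c² = ω_r¹ ⇒ overall = 11/8 × 92/29 = 253/58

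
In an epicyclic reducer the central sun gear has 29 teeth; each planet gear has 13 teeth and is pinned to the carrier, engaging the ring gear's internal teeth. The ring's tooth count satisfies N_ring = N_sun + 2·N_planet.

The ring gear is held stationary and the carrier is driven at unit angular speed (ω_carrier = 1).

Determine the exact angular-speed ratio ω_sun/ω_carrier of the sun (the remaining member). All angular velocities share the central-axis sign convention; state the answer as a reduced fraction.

N_ring = 29 + 2·13 = 55
29(ω_s−ω_c) = −55(ω_r−ω_c),  ω_r=0, ω_c=1
ω_s = 1 − (55/29)(0−1) = 84/29
ω_s/ω_c = 84/29

84/29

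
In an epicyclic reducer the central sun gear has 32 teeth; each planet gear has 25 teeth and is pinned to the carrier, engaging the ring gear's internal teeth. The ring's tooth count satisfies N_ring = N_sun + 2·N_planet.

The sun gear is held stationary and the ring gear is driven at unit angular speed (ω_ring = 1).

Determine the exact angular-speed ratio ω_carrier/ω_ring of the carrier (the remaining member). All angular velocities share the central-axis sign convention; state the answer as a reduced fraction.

41/57

N_ring = 32 + 2·25 = 82
32(ω_s−ω_c) = −82(ω_r−ω_c),  ω_s=0, ω_r=1
32(0−ω_c) = −82(1−ω_c)  ⇒  114ω_c = 82  ⇒  ω_c = 41/57
ω_c/ω_r = 41/57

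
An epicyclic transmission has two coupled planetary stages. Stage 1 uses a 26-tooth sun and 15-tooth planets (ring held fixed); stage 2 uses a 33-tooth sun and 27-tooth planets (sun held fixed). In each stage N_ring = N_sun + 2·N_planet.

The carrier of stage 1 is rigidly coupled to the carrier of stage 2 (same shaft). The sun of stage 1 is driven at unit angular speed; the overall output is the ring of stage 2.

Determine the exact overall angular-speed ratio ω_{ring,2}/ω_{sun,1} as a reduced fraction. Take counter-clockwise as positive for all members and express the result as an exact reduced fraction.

Stage 1: N_ring = 26 + 2·15 = 56
Stage 1: 26(ω_s−ω_c) = −56(ω_r−ω_c),  ω_r=0, ω_s=1
Stage 1: 26(1−ω_c) = −56(0−ω_c)  ⇒  82ω_c = 26  ⇒  ω_c = 13/41
  ⇒ ω_c¹/ω_s¹ = 13/41
Stage 2: N_ring = 33 + 2·27 = 87
Stage 2: 33(ω_s−ω_c) = −87(ω_r−ω_c),  ω_s=0, ω_c=1
Stage 2: ω_r = 1 − (33/87)(0−1) = 40/29
  ⇒ ω_r²/ω_c² = 40/29
Coupling ω_c² = ω_c¹ ⇒ overall = 13/41 × 40/29 = 520/1189

520/1189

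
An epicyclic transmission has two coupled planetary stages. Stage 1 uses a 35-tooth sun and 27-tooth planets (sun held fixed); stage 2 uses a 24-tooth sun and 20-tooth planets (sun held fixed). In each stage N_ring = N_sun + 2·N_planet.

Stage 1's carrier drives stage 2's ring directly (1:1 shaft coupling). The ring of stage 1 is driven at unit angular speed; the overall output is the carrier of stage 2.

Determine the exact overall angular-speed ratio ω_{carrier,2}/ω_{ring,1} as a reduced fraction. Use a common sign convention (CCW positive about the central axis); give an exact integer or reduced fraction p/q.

Stage 1: N_ring = 35 + 2·27 = 89
Stage 1: 35(ω_s−ω_c) = −89(ω_r−ω_c),  ω_s=0, ω_r=1
Stage 1: 35(0−ω_c) = −89(1−ω_c)  ⇒  124ω_c = 89  ⇒  ω_c = 89/124
  ⇒ ω_c¹/ω_r¹ = 89/124
Stage 2: N_ring = 24 + 2·20 = 64
Stage 2: 24(ω_s−ω_c) = −64(ω_r−ω_c),  ω_s=0, ω_r=1
Stage 2: 24(0−ω_c) = −64(1−ω_c)  ⇒  88ω_c = 64  ⇒  ω_c = 8/11
  ⇒ ω_c²/ω_r² = 8/11
Coupling ω_r² = ω_c¹ ⇒ overall = 89/124 × 8/11 = 178/341

178/341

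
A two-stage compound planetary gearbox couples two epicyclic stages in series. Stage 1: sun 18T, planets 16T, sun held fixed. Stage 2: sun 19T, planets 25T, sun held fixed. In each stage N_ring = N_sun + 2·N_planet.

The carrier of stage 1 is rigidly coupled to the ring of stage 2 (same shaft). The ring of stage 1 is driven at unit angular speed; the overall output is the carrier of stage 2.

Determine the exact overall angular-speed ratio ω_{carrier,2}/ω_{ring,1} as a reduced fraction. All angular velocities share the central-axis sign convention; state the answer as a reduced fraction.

1725/2992

Stage 1: N_ring = 18 + 2·16 = 50
Stage 1: 18(ω_s−ω_c) = −50(ω_r−ω_c),  ω_s=0, ω_r=1
Stage 1: 18(0−ω_c) = −50(1−ω_c)  ⇒  68ω_c = 50  ⇒  ω_c = 25/34
  ⇒ ω_c¹/ω_r¹ = 25/34
Stage 2: N_ring = 19 + 2·25 = 69
Stage 2: 19(ω_s−ω_c) = −69(ω_r−ω_c),  ω_s=0, ω_r=1
Stage 2: 19(0−ω_c) = −69(1−ω_c)  ⇒  88ω_c = 69  ⇒  ω_c = 69/88
  ⇒ ω_c²/ω_r² = 69/88
Coupling ω_r² = ω_c¹ ⇒ overall = 25/34 × 69/88 = 1725/2992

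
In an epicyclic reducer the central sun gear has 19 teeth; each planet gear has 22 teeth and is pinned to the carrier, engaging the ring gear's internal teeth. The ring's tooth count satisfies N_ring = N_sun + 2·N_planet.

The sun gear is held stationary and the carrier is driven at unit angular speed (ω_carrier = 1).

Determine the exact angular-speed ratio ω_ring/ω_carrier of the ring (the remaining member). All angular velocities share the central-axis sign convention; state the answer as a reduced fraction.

N_ring = 19 + 2·22 = 63
19(ω_s−ω_c) = −63(ω_r−ω_c),  ω_s=0, ω_c=1
ω_r = 1 − (19/63)(0−1) = 82/63
ω_r/ω_c = 82/63

82/63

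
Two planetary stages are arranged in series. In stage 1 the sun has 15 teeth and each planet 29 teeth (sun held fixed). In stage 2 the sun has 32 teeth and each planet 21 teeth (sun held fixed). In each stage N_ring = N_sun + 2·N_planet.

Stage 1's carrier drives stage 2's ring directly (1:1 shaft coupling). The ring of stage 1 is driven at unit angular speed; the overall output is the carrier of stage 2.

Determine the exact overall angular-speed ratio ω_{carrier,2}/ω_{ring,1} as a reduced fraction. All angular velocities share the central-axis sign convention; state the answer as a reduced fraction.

2701/4664

Stage 1: N_ring = 15 + 2·29 = 73
Stage 1: 15(ω_s−ω_c) = −73(ω_r−ω_c),  ω_s=0, ω_r=1
Stage 1: 15(0−ω_c) = −73(1−ω_c)  ⇒  88ω_c = 73  ⇒  ω_c = 73/88
  ⇒ ω_c¹/ω_r¹ = 73/88
Stage 2: N_ring = 32 + 2·21 = 74
Stage 2: 32(ω_s−ω_c) = −74(ω_r−ω_c),  ω_s=0, ω_r=1
Stage 2: 32(0−ω_c) = −74(1−ω_c)  ⇒  106ω_c = 74  ⇒  ω_c = 37/53
  ⇒ ω_c²/ω_r² = 37/53
Coupling ω_r² = ω_c¹ ⇒ overall = 73/88 × 37/53 = 2701/4664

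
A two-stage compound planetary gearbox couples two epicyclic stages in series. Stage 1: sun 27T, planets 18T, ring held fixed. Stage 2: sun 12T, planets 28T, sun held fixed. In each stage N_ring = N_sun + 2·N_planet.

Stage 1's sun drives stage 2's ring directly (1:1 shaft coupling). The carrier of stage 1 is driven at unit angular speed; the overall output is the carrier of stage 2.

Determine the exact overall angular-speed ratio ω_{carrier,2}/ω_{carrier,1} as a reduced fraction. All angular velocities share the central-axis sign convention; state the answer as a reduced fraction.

Stage 1: N_ring = 27 + 2·18 = 63
Stage 1: 27(ω_s−ω_c) = −63(ω_r−ω_c),  ω_r=0, ω_c=1
Stage 1: ω_s = 1 − (63/27)(0−1) = 10/3
  ⇒ ω_s¹/ω_c¹ = 10/3
Stage 2: N_ring = 12 + 2·28 = 68
Stage 2: 12(ω_s−ω_c) = −68(ω_r−ω_c),  ω_s=0, ω_r=1
Stage 2: 12(0−ω_c) = −68(1−ω_c)  ⇒  80ω_c = 68  ⇒  ω_c = 17/20
  ⇒ ω_c²/ω_r² = 17/20
Coupling ω_r² = ω_s¹ ⇒ overall = 10/3 × 17/20 = 17/6

17/6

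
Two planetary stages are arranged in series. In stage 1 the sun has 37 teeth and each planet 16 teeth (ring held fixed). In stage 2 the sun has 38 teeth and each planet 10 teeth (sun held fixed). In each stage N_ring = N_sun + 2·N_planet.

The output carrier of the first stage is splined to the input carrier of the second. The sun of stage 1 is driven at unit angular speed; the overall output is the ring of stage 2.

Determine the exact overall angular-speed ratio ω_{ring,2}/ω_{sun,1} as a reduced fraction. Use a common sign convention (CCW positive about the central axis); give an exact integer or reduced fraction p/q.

Stage 1: N_ring = 37 + 2·16 = 69
Stage 1: 37(ω_s−ω_c) = −69(ω_r−ω_c),  ω_r=0, ω_s=1
Stage 1: 37(1−ω_c) = −69(0−ω_c)  ⇒  106ω_c = 37  ⇒  ω_c = 37/106
  ⇒ ω_c¹/ω_s¹ = 37/106
Stage 2: N_ring = 38 + 2·10 = 58
Stage 2: 38(ω_s−ω_c) = −58(ω_r−ω_c),  ω_s=0, ω_c=1
Stage 2: ω_r = 1 − (38/58)(0−1) = 48/29
  ⇒ ω_r²/ω_c² = 48/29
Coupling ω_c² = ω_c¹ ⇒ overall = 37/106 × 48/29 = 888/1537

888/1537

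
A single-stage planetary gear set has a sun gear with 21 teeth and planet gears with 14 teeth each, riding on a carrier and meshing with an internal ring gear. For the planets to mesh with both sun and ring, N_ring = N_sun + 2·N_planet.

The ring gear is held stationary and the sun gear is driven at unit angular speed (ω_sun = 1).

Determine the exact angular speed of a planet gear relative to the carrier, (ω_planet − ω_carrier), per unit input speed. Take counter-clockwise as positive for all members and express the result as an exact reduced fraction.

N_ring = 21 + 2·14 = 49
21(ω_s−ω_c) = −49(ω_r−ω_c),  ω_r=0, ω_s=1
21(1−ω_c) = −49(0−ω_c)  ⇒  70ω_c = 21  ⇒  ω_c = 3/10
sun–planet: 21·(1−3/10) = −14·(ω_p−ω_c)  ⇒  ω_p−ω_c = −(21/14)·(7/10) = -21/20

-21/20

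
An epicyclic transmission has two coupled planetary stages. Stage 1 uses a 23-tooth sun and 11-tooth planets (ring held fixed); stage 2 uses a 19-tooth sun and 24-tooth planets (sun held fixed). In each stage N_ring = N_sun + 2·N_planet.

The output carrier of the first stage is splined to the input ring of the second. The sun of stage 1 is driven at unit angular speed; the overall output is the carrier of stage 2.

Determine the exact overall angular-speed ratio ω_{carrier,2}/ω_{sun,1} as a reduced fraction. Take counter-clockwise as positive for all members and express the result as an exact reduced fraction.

1541/5848

Stage 1: N_ring = 23 + 2·11 = 45
Stage 1: 23(ω_s−ω_c) = −45(ω_r−ω_c),  ω_r=0, ω_s=1
Stage 1: 23(1−ω_c) = −45(0−ω_c)  ⇒  68ω_c = 23  ⇒  ω_c = 23/68
  ⇒ ω_c¹/ω_s¹ = 23/68
Stage 2: N_ring = 19 + 2·24 = 67
Stage 2: 19(ω_s−ω_c) = −67(ω_r−ω_c),  ω_s=0, ω_r=1
Stage 2: 19(0−ω_c) = −67(1−ω_c)  ⇒  86ω_c = 67  ⇒  ω_c = 67/86
  ⇒ ω_c²/ω_r² = 67/86
Coupling ω_r² = ω_c¹ ⇒ overall = 23/68 × 67/86 = 1541/5848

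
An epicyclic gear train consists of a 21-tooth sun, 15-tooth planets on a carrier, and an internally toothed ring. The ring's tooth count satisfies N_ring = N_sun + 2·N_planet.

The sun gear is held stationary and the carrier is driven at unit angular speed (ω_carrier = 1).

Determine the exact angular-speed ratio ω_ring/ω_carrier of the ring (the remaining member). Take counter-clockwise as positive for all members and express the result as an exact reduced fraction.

24/17

N_ring = 21 + 2·15 = 51
21(ω_s−ω_c) = −51(ω_r−ω_c),  ω_s=0, ω_c=1
ω_r = 1 − (21/51)(0−1) = 24/17
ω_r/ω_c = 24/17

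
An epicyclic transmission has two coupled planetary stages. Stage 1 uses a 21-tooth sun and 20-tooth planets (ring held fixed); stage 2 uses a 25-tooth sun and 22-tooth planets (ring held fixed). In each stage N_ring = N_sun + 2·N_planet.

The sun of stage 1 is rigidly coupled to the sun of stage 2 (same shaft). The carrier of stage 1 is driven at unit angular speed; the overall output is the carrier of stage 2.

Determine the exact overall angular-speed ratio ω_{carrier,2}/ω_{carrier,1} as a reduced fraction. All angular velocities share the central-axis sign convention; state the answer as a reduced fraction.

Stage 1: N_ring = 21 + 2·20 = 61
Stage 1: 21(ω_s−ω_c) = −61(ω_r−ω_c),  ω_r=0, ω_c=1
Stage 1: ω_s = 1 − (61/21)(0−1) = 82/21
  ⇒ ω_s¹/ω_c¹ = 82/21
Stage 2: N_ring = 25 + 2·22 = 69
Stage 2: 25(ω_s−ω_c) = −69(ω_r−ω_c),  ω_r=0, ω_s=1
Stage 2: 25(1−ω_c) = −69(0−ω_c)  ⇒  94ω_c = 25  ⇒  ω_c = 25/94
  ⇒ ω_c²/ω_s² = 25/94
Coupling ω_s² = ω_s¹ ⇒ overall = 82/21 × 25/94 = 1025/987

1025/987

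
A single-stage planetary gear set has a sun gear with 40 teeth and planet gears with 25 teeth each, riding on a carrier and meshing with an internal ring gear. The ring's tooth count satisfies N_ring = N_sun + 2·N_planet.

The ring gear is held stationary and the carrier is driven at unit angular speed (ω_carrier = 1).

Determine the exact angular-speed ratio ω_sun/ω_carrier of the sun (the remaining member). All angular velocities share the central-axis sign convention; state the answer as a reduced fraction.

13/4

N_ring = 40 + 2·25 = 90
40(ω_s−ω_c) = −90(ω_r−ω_c),  ω_r=0, ω_c=1
ω_s = 1 − (90/40)(0−1) = 13/4
ω_s/ω_c = 13/4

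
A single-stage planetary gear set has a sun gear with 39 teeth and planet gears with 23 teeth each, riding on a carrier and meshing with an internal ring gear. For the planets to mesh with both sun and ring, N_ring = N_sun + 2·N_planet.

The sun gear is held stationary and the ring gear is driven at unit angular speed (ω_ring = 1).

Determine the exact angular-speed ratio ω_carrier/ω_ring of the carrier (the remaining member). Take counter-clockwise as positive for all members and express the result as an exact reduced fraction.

85/124

N_ring = 39 + 2·23 = 85
39(ω_s−ω_c) = −85(ω_r−ω_c),  ω_s=0, ω_r=1
39(0−ω_c) = −85(1−ω_c)  ⇒  124ω_c = 85  ⇒  ω_c = 85/124
ω_c/ω_r = 85/124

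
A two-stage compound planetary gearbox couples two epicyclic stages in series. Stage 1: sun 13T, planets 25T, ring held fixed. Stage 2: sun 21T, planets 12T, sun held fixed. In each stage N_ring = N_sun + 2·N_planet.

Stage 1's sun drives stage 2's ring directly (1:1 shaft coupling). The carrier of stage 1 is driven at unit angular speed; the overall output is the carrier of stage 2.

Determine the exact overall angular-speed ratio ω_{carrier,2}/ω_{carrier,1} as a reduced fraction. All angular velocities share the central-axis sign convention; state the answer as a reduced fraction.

570/143

Stage 1: N_ring = 13 + 2·25 = 63
Stage 1: 13(ω_s−ω_c) = −63(ω_r−ω_c),  ω_r=0, ω_c=1
Stage 1: ω_s = 1 − (63/13)(0−1) = 76/13
  ⇒ ω_s¹/ω_c¹ = 76/13
Stage 2: N_ring = 21 + 2·12 = 45
Stage 2: 21(ω_s−ω_c) = −45(ω_r−ω_c),  ω_s=0, ω_r=1
Stage 2: 21(0−ω_c) = −45(1−ω_c)  ⇒  66ω_c = 45  ⇒  ω_c = 15/22
  ⇒ ω_c²/ω_r² = 15/22
Coupling ω_r² = ω_s¹ ⇒ overall = 76/13 × 15/22 = 570/143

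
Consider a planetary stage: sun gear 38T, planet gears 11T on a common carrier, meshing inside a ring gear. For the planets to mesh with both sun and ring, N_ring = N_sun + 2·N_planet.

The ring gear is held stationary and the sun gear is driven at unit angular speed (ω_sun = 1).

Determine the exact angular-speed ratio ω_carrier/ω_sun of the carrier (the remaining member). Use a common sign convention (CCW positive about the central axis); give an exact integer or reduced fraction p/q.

19/49

N_ring = 38 + 2·11 = 60
38(ω_s−ω_c) = −60(ω_r−ω_c),  ω_r=0, ω_s=1
38(1−ω_c) = −60(0−ω_c)  ⇒  98ω_c = 38  ⇒  ω_c = 19/49
ω_c/ω_s = 19/49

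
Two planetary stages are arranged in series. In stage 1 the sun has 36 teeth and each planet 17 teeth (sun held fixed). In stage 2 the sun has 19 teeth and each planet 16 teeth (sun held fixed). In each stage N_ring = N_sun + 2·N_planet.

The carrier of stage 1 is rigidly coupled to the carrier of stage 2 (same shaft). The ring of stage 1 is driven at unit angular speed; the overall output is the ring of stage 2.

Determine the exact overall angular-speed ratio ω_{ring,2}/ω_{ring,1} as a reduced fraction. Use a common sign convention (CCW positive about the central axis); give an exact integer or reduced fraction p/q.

2450/2703

Stage 1: N_ring = 36 + 2·17 = 70
Stage 1: 36(ω_s−ω_c) = −70(ω_r−ω_c),  ω_s=0, ω_r=1
Stage 1: 36(0−ω_c) = −70(1−ω_c)  ⇒  106ω_c = 70  ⇒  ω_c = 35/53
  ⇒ ω_c¹/ω_r¹ = 35/53
Stage 2: N_ring = 19 + 2·16 = 51
Stage 2: 19(ω_s−ω_c) = −51(ω_r−ω_c),  ω_s=0, ω_c=1
Stage 2: ω_r = 1 − (19/51)(0−1) = 70/51
  ⇒ ω_r²/ω_c² = 70/51
Coupling ω_c² = ω_c¹ ⇒ overall = 35/53 × 70/51 = 2450/2703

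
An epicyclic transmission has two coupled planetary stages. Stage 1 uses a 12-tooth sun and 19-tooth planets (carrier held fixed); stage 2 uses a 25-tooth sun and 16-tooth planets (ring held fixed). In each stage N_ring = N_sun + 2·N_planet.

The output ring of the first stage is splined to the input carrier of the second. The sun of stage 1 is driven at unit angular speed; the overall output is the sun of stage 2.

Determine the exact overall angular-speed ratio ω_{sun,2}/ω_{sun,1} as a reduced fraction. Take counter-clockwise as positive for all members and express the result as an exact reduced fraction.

Stage 1: N_ring = 12 + 2·19 = 50
Stage 1: 12(ω_s−ω_c) = −50(ω_r−ω_c),  ω_c=0, ω_s=1
Stage 1: ω_r = 0 − (12/50)(1−0) = -6/25
  ⇒ ω_r¹/ω_s¹ = -6/25
Stage 2: N_ring = 25 + 2·16 = 57
Stage 2: 25(ω_s−ω_c) = −57(ω_r−ω_c),  ω_r=0, ω_c=1
Stage 2: ω_s = 1 − (57/25)(0−1) = 82/25
  ⇒ ω_s²/ω_c² = 82/25
Coupling ω_c² = ω_r¹ ⇒ overall = -6/25 × 82/25 = -492/625

-492/625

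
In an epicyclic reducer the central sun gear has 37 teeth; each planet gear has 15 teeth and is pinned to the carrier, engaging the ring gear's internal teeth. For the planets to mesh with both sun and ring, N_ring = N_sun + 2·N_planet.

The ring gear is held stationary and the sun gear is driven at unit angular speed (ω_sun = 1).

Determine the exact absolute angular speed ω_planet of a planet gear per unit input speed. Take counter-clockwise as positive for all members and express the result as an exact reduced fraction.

N_ring = 37 + 2·15 = 67
37(ω_s−ω_c) = −67(ω_r−ω_c),  ω_r=0, ω_s=1
37(1−ω_c) = −67(0−ω_c)  ⇒  104ω_c = 37  ⇒  ω_c = 37/104
sun–planet: 37·(1−37/104) = −15·(ω_p−ω_c)  ⇒  ω_p−ω_c = −(37/15)·(67/104) = -2479/1560
ω_p = 37/104 − 2479/1560 = -37/30

-37/30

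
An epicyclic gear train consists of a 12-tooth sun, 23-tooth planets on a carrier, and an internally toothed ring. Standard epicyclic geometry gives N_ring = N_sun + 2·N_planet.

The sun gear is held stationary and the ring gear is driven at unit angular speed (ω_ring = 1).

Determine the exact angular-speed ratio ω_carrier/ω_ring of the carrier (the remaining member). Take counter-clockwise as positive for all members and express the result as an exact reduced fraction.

N_ring = 12 + 2·23 = 58
12(ω_s−ω_c) = −58(ω_r−ω_c),  ω_s=0, ω_r=1
12(0−ω_c) = −58(1−ω_c)  ⇒  70ω_c = 58  ⇒  ω_c = 29/35
ω_c/ω_r = 29/35

29/35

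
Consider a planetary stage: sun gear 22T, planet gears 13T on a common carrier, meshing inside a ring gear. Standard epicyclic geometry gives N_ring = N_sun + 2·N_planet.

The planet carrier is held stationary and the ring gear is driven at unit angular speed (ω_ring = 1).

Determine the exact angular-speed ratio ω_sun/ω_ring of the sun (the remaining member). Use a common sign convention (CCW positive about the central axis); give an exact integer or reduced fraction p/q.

-24/11

N_ring = 22 + 2·13 = 48
22(ω_s−ω_c) = −48(ω_r−ω_c),  ω_c=0, ω_r=1
ω_s = 0 − (48/22)(1−0) = -24/11
ω_s/ω_r = -24/11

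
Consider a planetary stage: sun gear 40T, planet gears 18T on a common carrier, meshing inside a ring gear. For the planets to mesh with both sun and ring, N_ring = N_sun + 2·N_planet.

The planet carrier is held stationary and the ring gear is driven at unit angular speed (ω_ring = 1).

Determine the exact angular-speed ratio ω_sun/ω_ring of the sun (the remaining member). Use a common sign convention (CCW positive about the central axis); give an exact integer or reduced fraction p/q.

-19/10

N_ring = 40 + 2·18 = 76
40(ω_s−ω_c) = −76(ω_r−ω_c),  ω_c=0, ω_r=1
ω_s = 0 − (76/40)(1−0) = -19/10
ω_s/ω_r = -19/10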